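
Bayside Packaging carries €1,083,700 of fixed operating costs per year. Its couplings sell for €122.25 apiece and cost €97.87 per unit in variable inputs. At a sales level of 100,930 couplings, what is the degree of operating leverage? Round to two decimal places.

1.79

Total contribution margin = 100,930 × €24.38 = €2,460,673.40.
EBIT = €2,460,673.40 − €1,083,700 = €1,376,973.40.
DOL = contribution ÷ EBIT = €2,460,673.40 ÷ €1,376,973.40 = 1.7870.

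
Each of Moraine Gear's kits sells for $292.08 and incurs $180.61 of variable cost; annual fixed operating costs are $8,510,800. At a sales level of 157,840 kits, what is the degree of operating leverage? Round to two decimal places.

At 157,840 units, contribution = 157,840 × $111.47 = $17,594,424.80.
Subtracting fixed costs: EBIT = $17,594,424.80 − $8,510,800 = $9,083,624.80.
Degree of operating leverage = $17,594,424.80 / $9,083,624.80 = 1.9369.

1.94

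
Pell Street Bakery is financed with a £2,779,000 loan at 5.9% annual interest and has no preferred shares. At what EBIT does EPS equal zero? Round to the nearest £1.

£163,961

Annual interest = 5.9% × £2,779,000 = £163,961.00.
Without preferred stock the financial break-even is simply EBIT = interest = £163,961.00.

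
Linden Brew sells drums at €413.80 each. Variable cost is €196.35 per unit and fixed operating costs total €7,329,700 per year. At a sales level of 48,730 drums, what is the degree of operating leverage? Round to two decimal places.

3.24

Contribution at this volume is 48,730 × €217.45 = €10,596,338.50.
Subtracting fixed costs: EBIT = €10,596,338.50 − €7,329,700 = €3,266,638.50.
Degree of operating leverage = €10,596,338.50 / €3,266,638.50 = 3.2438.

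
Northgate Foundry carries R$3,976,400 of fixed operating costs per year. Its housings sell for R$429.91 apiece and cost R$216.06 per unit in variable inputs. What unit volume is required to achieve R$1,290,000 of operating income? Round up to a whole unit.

24,627 housings

Each unit contributes R$429.91 − R$216.06 = R$213.85.
Required volume = (fixed costs + target profit) ÷ CM = (R$3,976,400 + R$1,290,000) ÷ R$213.85 = 24,626.61, so 24,627 housings.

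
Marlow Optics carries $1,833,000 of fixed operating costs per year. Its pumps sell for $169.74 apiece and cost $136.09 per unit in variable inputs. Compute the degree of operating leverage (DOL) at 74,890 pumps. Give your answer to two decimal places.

At 74,890 units, contribution = 74,890 × $33.65 = $2,520,048.50.
Subtracting fixed costs: EBIT = $2,520,048.50 − $1,833,000 = $687,048.50.
DOL = contribution ÷ EBIT = $2,520,048.50 ÷ $687,048.50 = 3.6679.

3.67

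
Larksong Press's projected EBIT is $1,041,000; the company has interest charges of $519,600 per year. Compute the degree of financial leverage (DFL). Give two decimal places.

Interest = $519,600.00.
DFL = EBIT ÷ (EBIT − I) = $1,041,000 ÷ ($1,041,000 − $519,600.00) = $1,041,000 ÷ $521,400.00 = 1.9965.

2.00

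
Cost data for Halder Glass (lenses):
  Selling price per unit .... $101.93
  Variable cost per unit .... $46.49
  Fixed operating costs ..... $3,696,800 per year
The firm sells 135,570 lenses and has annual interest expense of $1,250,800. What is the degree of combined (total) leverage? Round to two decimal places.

At 135,570 units, contribution = 135,570 × $55.44 = $7,516,000.80.
Operating income = contribution − fixed costs = $7,516,000.80 − $3,696,800 = $3,819,200.80. Interest = $1,250,800.00, so EBIT − I = $2,568,400.80.
Degree of total leverage = total CM / (EBIT − interest) = $7,516,000.80 / $2,568,400.80 = 2.9263.

2.93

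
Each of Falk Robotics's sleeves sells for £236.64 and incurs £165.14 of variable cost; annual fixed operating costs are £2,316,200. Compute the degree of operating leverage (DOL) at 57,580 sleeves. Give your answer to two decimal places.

2.29

Total contribution margin = 57,580 × £71.50 = £4,116,970.00.
EBIT = £4,116,970.00 − £2,316,200 = £1,800,770.00.
Degree of operating leverage = £4,116,970.00 / £1,800,770.00 = 2.2862.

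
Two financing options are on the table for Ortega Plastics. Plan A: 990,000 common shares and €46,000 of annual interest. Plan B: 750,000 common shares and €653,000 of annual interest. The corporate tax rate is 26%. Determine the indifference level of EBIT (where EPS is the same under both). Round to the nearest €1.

Set EPS_A = EPS_B: (EBIT − €46,000)(1 − 0.26) ÷ 990,000 = (EBIT − €653,000)(1 − 0.26) ÷ 750,000.
The (1 − t) factor cancels: (EBIT − 46,000) × 750,000 = (EBIT − 653,000) × 990,000.
Solving, EBIT = (653,000·990,000 − 46,000·750,000) / (990,000 − 750,000) = 611,970,000,000 / 240,000 = 2,549,875.00.

€2,549,875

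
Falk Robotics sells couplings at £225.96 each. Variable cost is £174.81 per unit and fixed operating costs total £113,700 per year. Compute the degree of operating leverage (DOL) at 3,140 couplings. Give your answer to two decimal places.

Contribution at this volume is 3,140 × £51.15 = £160,611.00.
Subtracting fixed costs: EBIT = £160,611.00 − £113,700 = £46,911.00.
DOL = contribution ÷ EBIT = £160,611.00 ÷ £46,911.00 = 3.4237.

3.42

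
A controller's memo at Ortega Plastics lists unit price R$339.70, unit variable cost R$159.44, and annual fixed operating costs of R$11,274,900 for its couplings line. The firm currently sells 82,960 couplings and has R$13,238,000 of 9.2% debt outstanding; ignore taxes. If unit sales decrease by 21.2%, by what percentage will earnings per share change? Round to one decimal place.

-128.8%

Total contribution margin = 82,960 × R$180.26 = R$14,954,369.60.
Operating income = contribution − fixed costs = R$14,954,369.60 − R$11,274,900 = R$3,679,469.60.
Interest = R$1,217,896.00, so EBIT − I = R$2,461,573.60.
Degree of combined leverage = contribution ÷ (EBIT − I) = R$14,954,369.60 ÷ R$2,461,573.60 = 6.0751.
%ΔEPS = DCL × %ΔSales = 6.0751 × -21.2% = -128.8%.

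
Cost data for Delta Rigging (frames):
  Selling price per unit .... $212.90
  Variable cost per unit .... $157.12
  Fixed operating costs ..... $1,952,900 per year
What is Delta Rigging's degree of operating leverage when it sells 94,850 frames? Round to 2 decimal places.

1.59

Total contribution margin = 94,850 × $55.78 = $5,290,733.00.
Subtracting fixed costs: EBIT = $5,290,733.00 − $1,952,900 = $3,337,833.00.
Degree of operating leverage = $5,290,733.00 / $3,337,833.00 = 1.5851.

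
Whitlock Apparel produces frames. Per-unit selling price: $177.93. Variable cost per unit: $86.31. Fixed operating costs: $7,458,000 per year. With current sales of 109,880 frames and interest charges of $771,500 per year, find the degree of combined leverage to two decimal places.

5.48

Contribution at this volume is 109,880 × $91.62 = $10,067,205.60.
Subtracting fixed costs: EBIT = $10,067,205.60 − $7,458,000 = $2,609,205.60. Interest = $771,500.00, so EBIT − I = $1,837,705.60.
Degree of total leverage = total CM / (EBIT − interest) = $10,067,205.60 / $1,837,705.60 = 5.4781.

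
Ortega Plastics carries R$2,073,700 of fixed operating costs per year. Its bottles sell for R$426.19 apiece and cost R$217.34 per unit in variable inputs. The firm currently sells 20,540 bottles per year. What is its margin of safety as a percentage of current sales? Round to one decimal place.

51.7%

Each unit contributes R$426.19 − R$217.34 = R$208.85. Break-even units = R$2,073,700 ÷ R$208.85 = 9,929.14; break-even revenue = 9,929.14 × R$426.19 = R$4,231,698.36.
Current sales = 20,540 × R$426.19 = R$8,753,942.60.
Margin of safety = (R$8,753,942.60 − R$4,231,698.36) ÷ R$8,753,942.60 = 51.7%.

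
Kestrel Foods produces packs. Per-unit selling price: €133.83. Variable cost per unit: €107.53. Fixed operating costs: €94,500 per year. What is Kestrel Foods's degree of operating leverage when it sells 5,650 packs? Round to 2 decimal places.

Total contribution margin = 5,650 × €26.30 = €148,595.00.
Subtracting fixed costs: EBIT = €148,595.00 − €94,500 = €54,095.00.
Degree of operating leverage = €148,595.00 / €54,095.00 = 2.7469.

2.75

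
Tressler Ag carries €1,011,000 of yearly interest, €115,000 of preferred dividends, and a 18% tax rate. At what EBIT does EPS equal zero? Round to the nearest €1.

Preferred dividends are paid after tax, so their pre-tax equivalent is €115,000 ÷ (1 − 0.18) = €140,243.90.
EPS = 0 when EBIT covers interest plus the pre-tax preferred burden: €1,011,000 + €140,243.90 = €1,151,243.90.

€1,151,244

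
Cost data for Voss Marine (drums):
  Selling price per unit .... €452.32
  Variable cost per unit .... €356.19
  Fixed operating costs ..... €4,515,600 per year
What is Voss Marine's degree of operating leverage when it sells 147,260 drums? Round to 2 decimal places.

1.47

Contribution at this volume is 147,260 × €96.13 = €14,156,103.80.
Subtracting fixed costs: EBIT = €14,156,103.80 − €4,515,600 = €9,640,503.80.
Degree of operating leverage = €14,156,103.80 / €9,640,503.80 = 1.4684.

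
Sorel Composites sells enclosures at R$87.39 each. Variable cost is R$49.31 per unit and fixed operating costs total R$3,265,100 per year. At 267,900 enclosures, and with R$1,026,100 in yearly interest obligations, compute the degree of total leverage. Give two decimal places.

1.73

At 267,900 units, contribution = 267,900 × R$38.08 = R$10,201,632.00.
EBIT = R$10,201,632.00 − R$3,265,100 = R$6,936,532.00. Interest = R$1,026,100.00.
DOL = R$10,201,632.00 ÷ R$6,936,532.00 = 1.4707; DFL = R$6,936,532.00 ÷ R$5,910,432.00 = 1.1736.
Combined leverage = 1.4707 × 1.1736 = 1.7260.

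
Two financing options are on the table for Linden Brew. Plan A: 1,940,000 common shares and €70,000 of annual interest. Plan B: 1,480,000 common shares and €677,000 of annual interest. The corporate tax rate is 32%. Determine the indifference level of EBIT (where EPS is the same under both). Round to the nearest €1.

€2,629,957

At indifference, (EBIT − 70,000)(1 − t)/1,940,000 = (EBIT − 677,000)(1 − t)/1,480,000.
Cancelling (1 − t) and cross-multiplying: 1,480,000·(EBIT − 70,000) = 1,940,000·(EBIT − 677,000).
Solving, EBIT = (677,000·1,940,000 − 70,000·1,480,000) / (1,940,000 − 1,480,000) = 1,209,780,000,000 / 460,000 = 2,629,956.52.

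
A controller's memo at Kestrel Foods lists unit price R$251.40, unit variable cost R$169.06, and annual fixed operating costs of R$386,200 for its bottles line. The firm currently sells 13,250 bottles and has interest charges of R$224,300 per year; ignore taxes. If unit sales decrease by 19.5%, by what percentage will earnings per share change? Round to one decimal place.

-44.3%

Contribution at this volume is 13,250 × R$82.34 = R$1,091,005.00.
EBIT = R$1,091,005.00 − R$386,200 = R$704,805.00.
Interest = R$224,300.00, so EBIT − I = R$480,505.00.
DCL = total CM / (EBIT − I) = R$1,091,005.00 / R$480,505.00 = 2.2705.
EPS therefore changes by 2.2705 × (-19.5%) = -44.3%.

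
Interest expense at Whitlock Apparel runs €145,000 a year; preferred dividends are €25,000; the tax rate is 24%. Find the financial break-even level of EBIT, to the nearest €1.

€177,895

Preferred dividends are paid after tax, so their pre-tax equivalent is €25,000 ÷ (1 − 0.24) = €32,894.74.
EPS = 0 when EBIT covers interest plus the pre-tax preferred burden: €145,000 + €32,894.74 = €177,894.74.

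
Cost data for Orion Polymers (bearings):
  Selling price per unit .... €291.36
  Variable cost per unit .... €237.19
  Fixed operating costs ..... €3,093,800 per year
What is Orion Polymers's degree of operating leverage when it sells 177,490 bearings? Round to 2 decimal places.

1.47

At 177,490 units, contribution = 177,490 × €54.17 = €9,614,633.30.
Subtracting fixed costs: EBIT = €9,614,633.30 − €3,093,800 = €6,520,833.30.
Degree of operating leverage = €9,614,633.30 / €6,520,833.30 = 1.4744.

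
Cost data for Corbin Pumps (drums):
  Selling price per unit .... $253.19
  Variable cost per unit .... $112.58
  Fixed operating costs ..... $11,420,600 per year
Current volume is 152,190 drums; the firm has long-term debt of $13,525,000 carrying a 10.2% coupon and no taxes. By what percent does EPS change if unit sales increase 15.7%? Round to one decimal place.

At 152,190 units, contribution = 152,190 × $140.61 = $21,399,435.90.
EBIT = $21,399,435.90 − $11,420,600 = $9,978,835.90.
After interest of $1,379,550.00, pre-tax earnings = $8,599,285.90.
Degree of combined leverage = contribution ÷ (EBIT − I) = $21,399,435.90 ÷ $8,599,285.90 = 2.4885.
%ΔEPS = DCL × %ΔSales = 2.4885 × +15.7% = +39.1%.

+39.1%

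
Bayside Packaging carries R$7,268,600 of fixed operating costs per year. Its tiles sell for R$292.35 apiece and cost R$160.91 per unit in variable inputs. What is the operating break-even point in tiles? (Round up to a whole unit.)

Each unit contributes R$292.35 − R$160.91 = R$131.44.
Break-even volume = fixed costs ÷ CM per unit = R$7,268,600 ÷ R$131.44 = 55,299.76, so 55,300 tiles.

55,300 tiles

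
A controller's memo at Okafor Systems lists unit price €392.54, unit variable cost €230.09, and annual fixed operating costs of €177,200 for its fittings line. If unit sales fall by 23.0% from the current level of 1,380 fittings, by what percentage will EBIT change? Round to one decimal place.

-109.7%

Contribution at this volume is 1,380 × €162.45 = €224,181.00.
Operating income = contribution − fixed costs = €224,181.00 − €177,200 = €46,981.00.
Degree of operating leverage = €224,181.00 / €46,981.00 = 4.7717.
So EBIT moves 4.7717 × (-23.0%) = -109.7%.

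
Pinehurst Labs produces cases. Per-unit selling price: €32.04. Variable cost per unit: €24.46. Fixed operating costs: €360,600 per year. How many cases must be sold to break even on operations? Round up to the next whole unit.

Contribution margin per unit = €32.04 − €24.46 = €7.58.
Break-even Q = €360,600 / €7.58 = 47,572.56 → 47,573 cases.

47,573 cases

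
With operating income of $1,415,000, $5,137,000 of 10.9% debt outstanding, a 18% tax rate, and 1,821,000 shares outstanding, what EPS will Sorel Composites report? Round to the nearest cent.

$0.39

Pre-tax income = $1,415,000 − $559,933.00 = $855,067.00.
Net income = $855,067.00 × (1 − 0.18) = $701,154.94.
Per share: $701,154.94 / 1,821,000 shares = $0.39.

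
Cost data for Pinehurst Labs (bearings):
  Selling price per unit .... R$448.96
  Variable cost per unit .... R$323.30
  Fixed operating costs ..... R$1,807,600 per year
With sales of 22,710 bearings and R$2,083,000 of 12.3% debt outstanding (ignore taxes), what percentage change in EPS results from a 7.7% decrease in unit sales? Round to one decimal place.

Contribution at this volume is 22,710 × R$125.66 = R$2,853,738.60.
EBIT = R$2,853,738.60 − R$1,807,600 = R$1,046,138.60.
After interest of R$256,209.00, pre-tax earnings = R$789,929.60.
DCL = total CM / (EBIT − I) = R$2,853,738.60 / R$789,929.60 = 3.6126.
%ΔEPS = DCL × %ΔSales = 3.6126 × -7.7% = -27.8%.

-27.8%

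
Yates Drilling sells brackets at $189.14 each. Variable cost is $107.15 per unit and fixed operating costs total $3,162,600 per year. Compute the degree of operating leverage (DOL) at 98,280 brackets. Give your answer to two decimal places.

1.65

Total contribution margin = 98,280 × $81.99 = $8,057,977.20.
EBIT = $8,057,977.20 − $3,162,600 = $4,895,377.20.
So DOL = total CM / EBIT = $8,057,977.20 / $4,895,377.20 = 1.6460.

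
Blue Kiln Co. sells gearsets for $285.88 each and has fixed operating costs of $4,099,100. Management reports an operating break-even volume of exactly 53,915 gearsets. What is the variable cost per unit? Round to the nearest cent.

$209.85

At break-even, FC = Q × (P − VC), so P − VC = $4,099,100 ÷ 53,915 = $76.0289.
Variable cost per unit = $285.88 − $76.0289 = $209.85.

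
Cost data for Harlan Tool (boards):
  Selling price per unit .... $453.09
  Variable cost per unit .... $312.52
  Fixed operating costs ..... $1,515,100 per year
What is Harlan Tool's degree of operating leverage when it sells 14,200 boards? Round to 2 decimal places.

Contribution at this volume is 14,200 × $140.57 = $1,996,094.00.
Subtracting fixed costs: EBIT = $1,996,094.00 − $1,515,100 = $480,994.00.
Degree of operating leverage = $1,996,094.00 / $480,994.00 = 4.1499.

4.15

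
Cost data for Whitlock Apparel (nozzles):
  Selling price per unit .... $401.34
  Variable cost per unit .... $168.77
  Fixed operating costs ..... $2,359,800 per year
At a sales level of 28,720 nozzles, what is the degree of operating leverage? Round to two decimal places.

1.55

At 28,720 units, contribution = 28,720 × $232.57 = $6,679,410.40.
Operating income = contribution − fixed costs = $6,679,410.40 − $2,359,800 = $4,319,610.40.
Degree of operating leverage = $6,679,410.40 / $4,319,610.40 = 1.5463.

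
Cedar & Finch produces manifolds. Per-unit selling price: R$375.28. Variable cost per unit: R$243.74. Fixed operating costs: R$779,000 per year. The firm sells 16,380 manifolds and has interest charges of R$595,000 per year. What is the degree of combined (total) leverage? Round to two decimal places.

Total contribution margin = 16,380 × R$131.54 = R$2,154,625.20.
EBIT = R$2,154,625.20 − R$779,000 = R$1,375,625.20. Interest = R$595,000.00.
DOL = R$2,154,625.20 ÷ R$1,375,625.20 = 1.5663; DFL = R$1,375,625.20 ÷ R$780,625.20 = 1.7622.
Combined leverage = 1.5663 × 1.7622 = 2.7601.

2.76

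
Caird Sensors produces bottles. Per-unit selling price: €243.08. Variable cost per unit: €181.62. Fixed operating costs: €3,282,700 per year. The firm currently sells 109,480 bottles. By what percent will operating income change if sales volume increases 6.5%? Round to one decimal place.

+12.7%

Contribution at this volume is 109,480 × €61.46 = €6,728,640.80.
Operating income = contribution − fixed costs = €6,728,640.80 − €3,282,700 = €3,445,940.80.
DOL = contribution ÷ EBIT = €6,728,640.80 ÷ €3,445,940.80 = 1.9526.
Operating income changes by 1.9526 × +6.5% = +12.7%.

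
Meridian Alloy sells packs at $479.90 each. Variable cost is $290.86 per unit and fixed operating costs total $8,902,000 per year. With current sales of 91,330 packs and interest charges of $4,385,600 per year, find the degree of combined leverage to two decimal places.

At 91,330 units, contribution = 91,330 × $189.04 = $17,265,023.20.
Subtracting fixed costs: EBIT = $17,265,023.20 − $8,902,000 = $8,363,023.20. Interest = $4,385,600.00, so EBIT − I = $3,977,423.20.
Degree of total leverage = total CM / (EBIT − interest) = $17,265,023.20 / $3,977,423.20 = 4.3408.

4.34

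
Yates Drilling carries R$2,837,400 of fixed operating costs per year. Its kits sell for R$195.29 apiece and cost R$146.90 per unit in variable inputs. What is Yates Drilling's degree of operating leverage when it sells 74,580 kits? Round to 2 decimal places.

4.68

Contribution at this volume is 74,580 × R$48.39 = R$3,608,926.20.
Subtracting fixed costs: EBIT = R$3,608,926.20 − R$2,837,400 = R$771,526.20.
So DOL = total CM / EBIT = R$3,608,926.20 / R$771,526.20 = 4.6776.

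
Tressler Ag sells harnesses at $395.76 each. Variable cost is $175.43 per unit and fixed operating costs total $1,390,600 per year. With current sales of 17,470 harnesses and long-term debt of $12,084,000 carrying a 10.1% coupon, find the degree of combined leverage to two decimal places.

Contribution at this volume is 17,470 × $220.33 = $3,849,165.10.
Subtracting fixed costs: EBIT = $3,849,165.10 − $1,390,600 = $2,458,565.10. Interest = $1,220,484.00, so EBIT − I = $1,238,081.10.
DCL = contribution ÷ (EBIT − I) = $3,849,165.10 ÷ $1,238,081.10 = 3.1090.

3.11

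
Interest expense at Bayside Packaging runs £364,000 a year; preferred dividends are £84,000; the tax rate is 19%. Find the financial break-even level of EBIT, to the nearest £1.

£467,704

Grossing the preferred dividend up to pre-tax terms: £84,000 / (1 − 0.19) = £103,703.70.
Financial break-even EBIT = interest + D_p ÷ (1 − t) = £364,000 + £103,703.70 = £467,703.70.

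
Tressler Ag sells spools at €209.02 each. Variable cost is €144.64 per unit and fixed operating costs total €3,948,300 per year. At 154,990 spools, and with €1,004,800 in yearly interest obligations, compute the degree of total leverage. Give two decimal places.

Contribution at this volume is 154,990 × €64.38 = €9,978,256.20.
Operating income = contribution − fixed costs = €9,978,256.20 − €3,948,300 = €6,029,956.20. Interest = €1,004,800.00, so EBIT − I = €5,025,156.20.
DCL = contribution ÷ (EBIT − I) = €9,978,256.20 ÷ €5,025,156.20 = 1.9857.

1.99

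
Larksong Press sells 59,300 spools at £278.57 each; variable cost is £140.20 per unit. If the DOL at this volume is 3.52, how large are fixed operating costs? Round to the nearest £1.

Total contribution margin = 59,300 × £138.37 = £8,205,341.00.
DOL = contribution / EBIT, so EBIT = £8,205,341.00 / 3.52 = £2,331,062.78.
And FC = contribution − EBIT = £8,205,341.00 − £2,331,062.78 = £5,874,278.

£5,874,278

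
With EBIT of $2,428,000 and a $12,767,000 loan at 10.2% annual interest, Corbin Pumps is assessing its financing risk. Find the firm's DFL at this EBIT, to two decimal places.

2.16

Annual interest charges come to $1,302,234.00.
Degree of financial leverage = EBIT / (EBIT − interest) = $2,428,000 / $1,125,766.00 = 2.1568.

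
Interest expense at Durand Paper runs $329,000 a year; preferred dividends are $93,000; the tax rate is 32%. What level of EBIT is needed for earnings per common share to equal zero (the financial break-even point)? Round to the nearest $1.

Grossing the preferred dividend up to pre-tax terms: $93,000 / (1 − 0.32) = $136,764.71.
EPS = 0 when EBIT covers interest plus the pre-tax preferred burden: $329,000 + $136,764.71 = $465,764.71.

$465,765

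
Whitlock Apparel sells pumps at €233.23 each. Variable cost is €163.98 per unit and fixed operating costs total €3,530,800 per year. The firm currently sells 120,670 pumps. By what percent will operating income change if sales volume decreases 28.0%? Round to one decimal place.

Total contribution margin = 120,670 × €69.25 = €8,356,397.50.
EBIT = €8,356,397.50 − €3,530,800 = €4,825,597.50.
DOL = contribution ÷ EBIT = €8,356,397.50 ÷ €4,825,597.50 = 1.7317.
So EBIT moves 1.7317 × (-28.0%) = -48.5%.

-48.5%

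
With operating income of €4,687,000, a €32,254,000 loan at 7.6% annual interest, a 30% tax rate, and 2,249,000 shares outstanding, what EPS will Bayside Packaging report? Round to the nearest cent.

Interest = €2,451,304.00, so EBT = €4,687,000 − €2,451,304.00 = €2,235,696.00.
After tax at 30%: net income = €2,235,696.00 × 0.70 = €1,564,987.20.
Per share: €1,564,987.20 / 2,249,000 shares = €0.70.

€0.70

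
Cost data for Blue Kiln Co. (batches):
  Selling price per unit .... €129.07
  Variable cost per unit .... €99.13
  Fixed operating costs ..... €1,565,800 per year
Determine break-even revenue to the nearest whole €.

Contribution margin per unit = €129.07 − €99.13 = €29.94, a CM ratio of €29.94 ÷ €129.07 = 0.2320.
Break-even revenue = fixed costs × price ÷ CM = €1,565,800 × €129.07 ÷ €29.94 = €6,750,094.

€6,750,094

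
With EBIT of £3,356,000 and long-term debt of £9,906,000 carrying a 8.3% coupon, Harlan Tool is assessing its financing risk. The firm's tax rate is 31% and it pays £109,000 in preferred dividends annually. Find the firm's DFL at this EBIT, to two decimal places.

Interest = £822,198.00.
Pre-tax preferred-dividend burden = £109,000 ÷ (1 − 0.31) = £157,971.01.
DFL = EBIT ÷ [EBIT − I − D_p/(1−t)] = £3,356,000 ÷ [£3,356,000 − £822,198.00 − £157,971.01] = £3,356,000 ÷ £2,375,830.99 = 1.4126.

1.41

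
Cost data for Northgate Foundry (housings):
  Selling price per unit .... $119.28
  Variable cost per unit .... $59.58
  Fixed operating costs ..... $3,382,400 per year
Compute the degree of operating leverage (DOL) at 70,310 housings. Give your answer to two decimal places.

5.15

Contribution at this volume is 70,310 × $59.70 = $4,197,507.00.
Subtracting fixed costs: EBIT = $4,197,507.00 − $3,382,400 = $815,107.00.
Degree of operating leverage = $4,197,507.00 / $815,107.00 = 5.1496.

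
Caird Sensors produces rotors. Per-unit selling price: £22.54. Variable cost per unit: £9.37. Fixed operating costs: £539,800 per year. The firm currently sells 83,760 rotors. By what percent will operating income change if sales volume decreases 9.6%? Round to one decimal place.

-18.8%

Total contribution margin = 83,760 × £13.17 = £1,103,119.20.
Operating income = contribution − fixed costs = £1,103,119.20 − £539,800 = £563,319.20.
So DOL = total CM / EBIT = £1,103,119.20 / £563,319.20 = 1.9582.
Operating income changes by 1.9582 × -9.6% = -18.8%.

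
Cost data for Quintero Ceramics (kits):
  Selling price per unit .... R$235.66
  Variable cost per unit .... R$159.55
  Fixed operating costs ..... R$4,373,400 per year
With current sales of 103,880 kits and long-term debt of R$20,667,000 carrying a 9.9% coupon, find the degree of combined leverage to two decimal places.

5.32

At 103,880 units, contribution = 103,880 × R$76.11 = R$7,906,306.80.
EBIT = R$7,906,306.80 − R$4,373,400 = R$3,532,906.80. Interest = R$2,046,033.00, so EBIT − I = R$1,486,873.80.
Degree of total leverage = total CM / (EBIT − interest) = R$7,906,306.80 / R$1,486,873.80 = 5.3174.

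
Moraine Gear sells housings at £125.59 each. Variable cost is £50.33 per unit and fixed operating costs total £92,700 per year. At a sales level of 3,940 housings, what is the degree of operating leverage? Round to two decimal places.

1.45

At 3,940 units, contribution = 3,940 × £75.26 = £296,524.40.
Subtracting fixed costs: EBIT = £296,524.40 − £92,700 = £203,824.40.
Degree of operating leverage = £296,524.40 / £203,824.40 = 1.4548.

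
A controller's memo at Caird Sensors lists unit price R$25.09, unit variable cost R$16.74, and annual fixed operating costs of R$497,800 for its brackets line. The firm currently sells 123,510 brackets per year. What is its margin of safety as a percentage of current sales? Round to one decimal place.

Contribution margin per unit = R$25.09 − R$16.74 = R$8.35. Break-even units = R$497,800 ÷ R$8.35 = 59,616.77; break-even revenue = 59,616.77 × R$25.09 = R$1,495,784.67.
Current sales = 123,510 × R$25.09 = R$3,098,865.90.
Margin of safety = (R$3,098,865.90 − R$1,495,784.67) ÷ R$3,098,865.90 = 51.7%.

51.7%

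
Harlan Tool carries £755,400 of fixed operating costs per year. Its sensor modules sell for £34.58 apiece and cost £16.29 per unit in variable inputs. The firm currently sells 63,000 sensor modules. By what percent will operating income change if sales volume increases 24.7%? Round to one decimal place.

+71.7%

Contribution at this volume is 63,000 × £18.29 = £1,152,270.00.
EBIT = £1,152,270.00 − £755,400 = £396,870.00.
Degree of operating leverage = £1,152,270.00 / £396,870.00 = 2.9034.
%ΔEBIT = DOL × %ΔSales = 2.9034 × +24.7% = +71.7%.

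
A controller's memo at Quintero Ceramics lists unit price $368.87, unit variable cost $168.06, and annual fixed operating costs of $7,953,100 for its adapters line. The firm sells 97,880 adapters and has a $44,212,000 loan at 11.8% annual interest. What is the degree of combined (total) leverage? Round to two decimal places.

3.03

Total contribution margin = 97,880 × $200.81 = $19,655,282.80.
Subtracting fixed costs: EBIT = $19,655,282.80 − $7,953,100 = $11,702,182.80. Interest = $5,217,016.00.
DOL = $19,655,282.80 ÷ $11,702,182.80 = 1.6796; DFL = $11,702,182.80 ÷ $6,485,166.80 = 1.8045.
DCL = DOL × DFL = 1.6796 × 1.8045 = 3.0308.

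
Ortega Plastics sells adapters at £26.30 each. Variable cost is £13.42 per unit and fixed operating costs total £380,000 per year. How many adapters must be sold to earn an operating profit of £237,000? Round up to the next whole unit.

47,904 adapters

Each unit contributes £26.30 − £13.42 = £12.88.
Required volume = (fixed costs + target profit) ÷ CM = (£380,000 + £237,000) ÷ £12.88 = 47,903.73, so 47,904 adapters.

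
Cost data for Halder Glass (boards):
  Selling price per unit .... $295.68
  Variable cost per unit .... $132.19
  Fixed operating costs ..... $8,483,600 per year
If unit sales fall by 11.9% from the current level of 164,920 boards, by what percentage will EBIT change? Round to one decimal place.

-17.4%

Total contribution margin = 164,920 × $163.49 = $26,962,770.80.
EBIT = $26,962,770.80 − $8,483,600 = $18,479,170.80.
Degree of operating leverage = $26,962,770.80 / $18,479,170.80 = 1.4591.
So EBIT moves 1.4591 × (-11.9%) = -17.4%.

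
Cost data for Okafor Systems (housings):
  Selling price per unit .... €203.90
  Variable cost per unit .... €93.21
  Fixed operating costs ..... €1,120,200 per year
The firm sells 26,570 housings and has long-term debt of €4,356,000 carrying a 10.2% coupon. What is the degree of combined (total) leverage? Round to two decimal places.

Total contribution margin = 26,570 × €110.69 = €2,941,033.30.
Operating income = contribution − fixed costs = €2,941,033.30 − €1,120,200 = €1,820,833.30. Interest = €444,312.00.
DOL = €2,941,033.30 ÷ €1,820,833.30 = 1.6152; DFL = €1,820,833.30 ÷ €1,376,521.30 = 1.3228.
Combined leverage = 1.6152 × 1.3228 = 2.1366.

2.14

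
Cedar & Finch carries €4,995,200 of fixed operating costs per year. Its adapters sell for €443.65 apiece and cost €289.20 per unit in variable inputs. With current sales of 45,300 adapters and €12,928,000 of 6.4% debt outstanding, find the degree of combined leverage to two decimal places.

5.96

Contribution at this volume is 45,300 × €154.45 = €6,996,585.00.
Subtracting fixed costs: EBIT = €6,996,585.00 − €4,995,200 = €2,001,385.00. Interest = €827,392.00, so EBIT − I = €1,173,993.00.
DCL = contribution ÷ (EBIT − I) = €6,996,585.00 ÷ €1,173,993.00 = 5.9596.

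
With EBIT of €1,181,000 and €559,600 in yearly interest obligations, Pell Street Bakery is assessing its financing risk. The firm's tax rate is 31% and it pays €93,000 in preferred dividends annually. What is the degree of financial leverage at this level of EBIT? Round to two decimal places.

2.43

Annual interest charges come to €559,600.00.
Pre-tax preferred-dividend burden = €93,000 ÷ (1 − 0.31) = €134,782.61.
DFL = EBIT ÷ [EBIT − I − D_p/(1−t)] = €1,181,000 ÷ [€1,181,000 − €559,600.00 − €134,782.61] = €1,181,000 ÷ €486,617.39 = 2.4270.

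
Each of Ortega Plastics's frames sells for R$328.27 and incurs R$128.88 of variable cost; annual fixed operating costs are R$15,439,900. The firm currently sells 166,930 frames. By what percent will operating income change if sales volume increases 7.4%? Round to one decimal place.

+13.8%

At 166,930 units, contribution = 166,930 × R$199.39 = R$33,284,172.70.
Subtracting fixed costs: EBIT = R$33,284,172.70 − R$15,439,900 = R$17,844,272.70.
So DOL = total CM / EBIT = R$33,284,172.70 / R$17,844,272.70 = 1.8653.
Operating income changes by 1.8653 × +7.4% = +13.8%.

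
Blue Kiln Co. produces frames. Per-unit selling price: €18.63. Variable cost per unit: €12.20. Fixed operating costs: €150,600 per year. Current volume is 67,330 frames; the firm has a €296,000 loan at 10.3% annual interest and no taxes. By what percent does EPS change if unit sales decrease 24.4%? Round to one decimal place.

At 67,330 units, contribution = 67,330 × €6.43 = €432,931.90.
Operating income = contribution − fixed costs = €432,931.90 − €150,600 = €282,331.90.
Interest = €30,488.00, so EBIT − I = €251,843.90.
DCL = total CM / (EBIT − I) = €432,931.90 / €251,843.90 = 1.7190.
EPS therefore changes by 1.7190 × (-24.4%) = -41.9%.

-41.9%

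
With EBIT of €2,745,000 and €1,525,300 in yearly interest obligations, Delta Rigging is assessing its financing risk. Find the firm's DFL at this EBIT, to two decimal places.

Interest = €1,525,300.00.
DFL = EBIT ÷ (EBIT − I) = €2,745,000 ÷ (€2,745,000 − €1,525,300.00) = €2,745,000 ÷ €1,219,700.00 = 2.2506.

2.25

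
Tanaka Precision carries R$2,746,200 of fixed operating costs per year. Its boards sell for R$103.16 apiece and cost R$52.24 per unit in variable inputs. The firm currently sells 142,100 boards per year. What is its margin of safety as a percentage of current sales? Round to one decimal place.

Contribution margin per unit = R$103.16 − R$52.24 = R$50.92. Break-even units = R$2,746,200 ÷ R$50.92 = 53,931.66; break-even revenue = 53,931.66 × R$103.16 = R$5,563,589.79.
Current sales = 142,100 × R$103.16 = R$14,659,036.00.
Margin of safety = (R$14,659,036.00 − R$5,563,589.79) ÷ R$14,659,036.00 = 62.0%.

62.0%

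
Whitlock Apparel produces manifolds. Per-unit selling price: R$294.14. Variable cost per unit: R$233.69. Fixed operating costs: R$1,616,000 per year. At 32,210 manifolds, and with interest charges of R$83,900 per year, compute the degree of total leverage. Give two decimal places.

7.88

Contribution at this volume is 32,210 × R$60.45 = R$1,947,094.50.
Operating income = contribution − fixed costs = R$1,947,094.50 − R$1,616,000 = R$331,094.50. Interest = R$83,900.00, so EBIT − I = R$247,194.50.
DCL = contribution ÷ (EBIT − I) = R$1,947,094.50 ÷ R$247,194.50 = 7.8768.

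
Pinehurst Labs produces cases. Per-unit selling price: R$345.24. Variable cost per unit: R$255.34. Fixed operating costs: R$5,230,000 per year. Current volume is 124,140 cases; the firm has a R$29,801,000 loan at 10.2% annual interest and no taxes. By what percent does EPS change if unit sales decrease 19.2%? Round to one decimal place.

At 124,140 units, contribution = 124,140 × R$89.90 = R$11,160,186.00.
Operating income = contribution − fixed costs = R$11,160,186.00 − R$5,230,000 = R$5,930,186.00.
Interest = R$3,039,702.00, so EBIT − I = R$2,890,484.00.
Degree of combined leverage = contribution ÷ (EBIT − I) = R$11,160,186.00 ÷ R$2,890,484.00 = 3.8610.
EPS therefore changes by 3.8610 × (-19.2%) = -74.1%.

-74.1%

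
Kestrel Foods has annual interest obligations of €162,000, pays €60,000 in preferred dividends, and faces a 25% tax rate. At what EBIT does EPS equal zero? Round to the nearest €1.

Preferred dividends are paid after tax, so their pre-tax equivalent is €60,000 ÷ (1 − 0.25) = €80,000.00.
EPS = 0 when EBIT covers interest plus the pre-tax preferred burden: €162,000 + €80,000.00 = €242,000.00.

€242,000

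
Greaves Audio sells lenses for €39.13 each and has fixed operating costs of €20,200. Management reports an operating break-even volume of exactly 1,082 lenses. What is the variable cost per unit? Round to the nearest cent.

At break-even, FC = Q × (P − VC), so P − VC = €20,200 ÷ 1,082 = €18.6691.
Variable cost per unit = €39.13 − €18.6691 = €20.46.

€20.46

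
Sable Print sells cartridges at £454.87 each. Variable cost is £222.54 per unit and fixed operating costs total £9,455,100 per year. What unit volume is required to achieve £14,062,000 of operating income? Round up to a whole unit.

Each unit contributes £454.87 − £222.54 = £232.33.
Required volume = (fixed costs + target profit) ÷ CM = (£9,455,100 + £14,062,000) ÷ £232.33 = 101,222.83, so 101,223 cartridges.

101,223 cartridges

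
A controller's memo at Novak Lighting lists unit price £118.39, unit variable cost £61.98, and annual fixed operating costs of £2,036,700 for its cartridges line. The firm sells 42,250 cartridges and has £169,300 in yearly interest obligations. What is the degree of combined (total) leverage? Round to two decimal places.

Contribution at this volume is 42,250 × £56.41 = £2,383,322.50.
EBIT = £2,383,322.50 − £2,036,700 = £346,622.50. Interest = £169,300.00.
DOL = £2,383,322.50 ÷ £346,622.50 = 6.8758; DFL = £346,622.50 ÷ £177,322.50 = 1.9548.
Combined leverage = 6.8758 × 1.9548 = 13.4408.

13.44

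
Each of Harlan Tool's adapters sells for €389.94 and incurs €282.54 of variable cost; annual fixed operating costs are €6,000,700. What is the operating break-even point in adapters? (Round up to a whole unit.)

55,873 adapters

Contribution margin per unit = €389.94 − €282.54 = €107.40.
Break-even Q = €6,000,700 / €107.40 = 55,872.44 → 55,873 adapters.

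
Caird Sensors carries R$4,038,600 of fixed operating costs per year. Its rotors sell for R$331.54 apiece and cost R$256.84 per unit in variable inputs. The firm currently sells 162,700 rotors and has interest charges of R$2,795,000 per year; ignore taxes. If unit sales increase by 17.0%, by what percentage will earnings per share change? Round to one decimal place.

Contribution at this volume is 162,700 × R$74.70 = R$12,153,690.00.
Operating income = contribution − fixed costs = R$12,153,690.00 − R$4,038,600 = R$8,115,090.00.
Interest = R$2,795,000.00, so EBIT − I = R$5,320,090.00.
DCL = total CM / (EBIT − I) = R$12,153,690.00 / R$5,320,090.00 = 2.2845.
EPS therefore changes by 2.2845 × (+17.0%) = +38.8%.

+38.8%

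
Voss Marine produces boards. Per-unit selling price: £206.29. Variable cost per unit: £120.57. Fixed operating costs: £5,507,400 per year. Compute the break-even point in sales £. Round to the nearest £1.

Contribution margin per unit = £206.29 − £120.57 = £85.72, a CM ratio of £85.72 ÷ £206.29 = 0.4155.
Break-even sales = FC ÷ CM ratio = £5,507,400 × £206.29 / £85.72 = £13,253,868.

£13,253,868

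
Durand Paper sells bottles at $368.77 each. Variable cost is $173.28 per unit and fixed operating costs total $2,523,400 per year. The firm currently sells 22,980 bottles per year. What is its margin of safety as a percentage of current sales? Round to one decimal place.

43.8%

Unit CM = price − variable cost = $368.77 − $173.28 = $195.49. Break-even units = $2,523,400 ÷ $195.49 = 12,908.08; break-even revenue = 12,908.08 × $368.77 = $4,760,111.61.
Current sales = 22,980 × $368.77 = $8,474,334.60.
Margin of safety = ($8,474,334.60 − $4,760,111.61) ÷ $8,474,334.60 = 43.8%.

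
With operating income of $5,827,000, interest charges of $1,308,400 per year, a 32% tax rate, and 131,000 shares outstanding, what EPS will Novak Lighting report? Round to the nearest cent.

Interest = $1,308,400.00, so EBT = $5,827,000 − $1,308,400.00 = $4,518,600.00.
Net income = $4,518,600.00 × (1 − 0.32) = $3,072,648.00.
Per share: $3,072,648.00 / 131,000 shares = $23.46.

$23.46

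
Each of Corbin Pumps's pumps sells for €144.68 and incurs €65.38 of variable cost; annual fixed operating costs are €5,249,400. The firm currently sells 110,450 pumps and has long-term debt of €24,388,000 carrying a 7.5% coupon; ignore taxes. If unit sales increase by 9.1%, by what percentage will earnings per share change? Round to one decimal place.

+47.4%

At 110,450 units, contribution = 110,450 × €79.30 = €8,758,685.00.
Subtracting fixed costs: EBIT = €8,758,685.00 − €5,249,400 = €3,509,285.00.
After interest of €1,829,100.00, pre-tax earnings = €1,680,185.00.
DCL = total CM / (EBIT − I) = €8,758,685.00 / €1,680,185.00 = 5.2129.
EPS therefore changes by 5.2129 × (+9.1%) = +47.4%.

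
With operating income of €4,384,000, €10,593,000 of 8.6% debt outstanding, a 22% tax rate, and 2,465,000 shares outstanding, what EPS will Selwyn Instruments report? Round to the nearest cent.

Interest = €910,998.00, so EBT = €4,384,000 − €910,998.00 = €3,473,002.00.
Net income = €3,473,002.00 × (1 − 0.22) = €2,708,941.56.
EPS = €2,708,941.56 ÷ 2,465,000 = €1.10.

€1.10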